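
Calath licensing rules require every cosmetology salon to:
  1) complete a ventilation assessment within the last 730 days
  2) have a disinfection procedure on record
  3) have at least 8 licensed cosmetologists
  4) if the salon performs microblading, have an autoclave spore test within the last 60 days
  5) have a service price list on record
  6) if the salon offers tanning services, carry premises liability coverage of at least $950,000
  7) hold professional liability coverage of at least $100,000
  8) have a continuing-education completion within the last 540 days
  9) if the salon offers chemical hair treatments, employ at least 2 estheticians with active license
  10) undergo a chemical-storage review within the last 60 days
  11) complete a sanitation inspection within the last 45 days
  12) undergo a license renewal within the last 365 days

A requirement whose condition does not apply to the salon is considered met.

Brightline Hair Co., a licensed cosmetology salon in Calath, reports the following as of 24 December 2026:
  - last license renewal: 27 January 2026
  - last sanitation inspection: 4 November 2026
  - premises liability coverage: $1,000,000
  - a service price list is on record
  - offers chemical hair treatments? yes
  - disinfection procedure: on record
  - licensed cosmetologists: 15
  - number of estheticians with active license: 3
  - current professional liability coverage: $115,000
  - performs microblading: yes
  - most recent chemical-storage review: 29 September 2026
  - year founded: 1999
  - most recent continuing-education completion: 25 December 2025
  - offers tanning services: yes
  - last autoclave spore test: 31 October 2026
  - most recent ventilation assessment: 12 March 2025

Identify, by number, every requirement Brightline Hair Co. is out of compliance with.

10, 11

1. ventilation assessment 652 days ago vs limit 730 → met
2. disinfection procedure present → met
3. licensed cosmetologists 15 ≥ 8 → met
4. condition 'performs microblading' holds; autoclave spore test 54 days ago vs limit 60 → met
5. service price list present → met
6. condition 'offers tanning services' holds; premises liability coverage $1,000,000 ≥ $950,000 → met
7. professional liability coverage $115,000 ≥ $100,000 → met
8. continuing-education completion 364 days ago vs limit 540 → met
9. condition 'offers chemical hair treatments' holds; estheticians with active license 3 ≥ 2 → met
10. chemical-storage review 86 days ago vs limit 60 → not met
11. sanitation inspection 50 days ago vs limit 45 → not met
12. license renewal 331 days ago vs limit 365 → met
Not met: 10, 11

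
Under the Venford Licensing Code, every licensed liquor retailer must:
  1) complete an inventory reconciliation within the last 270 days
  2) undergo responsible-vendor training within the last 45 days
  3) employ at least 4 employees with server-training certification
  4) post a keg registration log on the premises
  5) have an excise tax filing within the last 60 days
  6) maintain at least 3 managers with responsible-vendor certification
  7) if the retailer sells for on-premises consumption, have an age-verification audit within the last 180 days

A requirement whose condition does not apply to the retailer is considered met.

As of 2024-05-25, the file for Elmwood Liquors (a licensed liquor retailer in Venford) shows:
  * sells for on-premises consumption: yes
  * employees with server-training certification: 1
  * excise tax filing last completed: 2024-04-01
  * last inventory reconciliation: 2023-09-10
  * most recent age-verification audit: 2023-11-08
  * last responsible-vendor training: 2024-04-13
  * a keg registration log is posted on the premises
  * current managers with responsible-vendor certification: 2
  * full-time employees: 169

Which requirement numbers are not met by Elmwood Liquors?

1. inventory reconciliation 258 days ago vs limit 270 → met
2. responsible-vendor training 42 days ago vs limit 45 → met
3. employees with server-training certification 1 < 4 → not met
4. keg registration log present → met
5. excise tax filing 54 days ago vs limit 60 → met
6. managers with responsible-vendor certification 2 < 3 → not met
7. condition 'sells for on-premises consumption' holds; age-verification audit 199 days ago vs limit 180 → not met
Not met: 3, 6, 7

3, 6, 7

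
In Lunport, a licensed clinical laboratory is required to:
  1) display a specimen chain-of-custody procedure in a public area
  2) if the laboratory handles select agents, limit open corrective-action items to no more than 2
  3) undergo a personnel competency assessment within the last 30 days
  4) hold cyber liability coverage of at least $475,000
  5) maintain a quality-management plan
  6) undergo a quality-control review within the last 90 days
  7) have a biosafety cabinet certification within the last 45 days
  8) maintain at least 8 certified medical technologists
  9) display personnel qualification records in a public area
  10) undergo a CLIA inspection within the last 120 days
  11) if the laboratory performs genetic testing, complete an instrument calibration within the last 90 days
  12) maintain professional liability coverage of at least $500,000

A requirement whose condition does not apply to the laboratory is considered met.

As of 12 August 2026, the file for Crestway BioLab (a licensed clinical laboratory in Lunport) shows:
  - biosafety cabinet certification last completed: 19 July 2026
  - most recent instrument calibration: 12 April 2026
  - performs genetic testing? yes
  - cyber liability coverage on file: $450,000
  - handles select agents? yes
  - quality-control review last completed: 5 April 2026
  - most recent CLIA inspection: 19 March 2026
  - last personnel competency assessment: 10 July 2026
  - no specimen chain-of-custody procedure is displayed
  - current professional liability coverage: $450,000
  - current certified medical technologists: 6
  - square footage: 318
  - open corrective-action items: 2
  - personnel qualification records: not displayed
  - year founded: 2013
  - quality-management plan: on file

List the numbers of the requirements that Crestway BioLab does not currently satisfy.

1. specimen chain-of-custody procedure absent → not met
2. condition 'handles select agents' holds; open corrective-action items 2 ≤ 2 → met
3. personnel competency assessment 33 days ago vs limit 30 → not met
4. cyber liability coverage $450,000 < $475,000 → not met
5. quality-management plan present → met
6. quality-control review 129 days ago vs limit 90 → not met
7. biosafety cabinet certification 24 days ago vs limit 45 → met
8. certified medical technologists 6 < 8 → not met
9. personnel qualification records absent → not met
10. CLIA inspection 146 days ago vs limit 120 → not met
11. condition 'performs genetic testing' holds; instrument calibration 122 days ago vs limit 90 → not met
12. professional liability coverage $450,000 < $500,000 → not met
Not met: 1, 3, 4, 6, 8, 9, 10, 11, 12

1, 3, 4, 6, 8, 9, 10, 11, 12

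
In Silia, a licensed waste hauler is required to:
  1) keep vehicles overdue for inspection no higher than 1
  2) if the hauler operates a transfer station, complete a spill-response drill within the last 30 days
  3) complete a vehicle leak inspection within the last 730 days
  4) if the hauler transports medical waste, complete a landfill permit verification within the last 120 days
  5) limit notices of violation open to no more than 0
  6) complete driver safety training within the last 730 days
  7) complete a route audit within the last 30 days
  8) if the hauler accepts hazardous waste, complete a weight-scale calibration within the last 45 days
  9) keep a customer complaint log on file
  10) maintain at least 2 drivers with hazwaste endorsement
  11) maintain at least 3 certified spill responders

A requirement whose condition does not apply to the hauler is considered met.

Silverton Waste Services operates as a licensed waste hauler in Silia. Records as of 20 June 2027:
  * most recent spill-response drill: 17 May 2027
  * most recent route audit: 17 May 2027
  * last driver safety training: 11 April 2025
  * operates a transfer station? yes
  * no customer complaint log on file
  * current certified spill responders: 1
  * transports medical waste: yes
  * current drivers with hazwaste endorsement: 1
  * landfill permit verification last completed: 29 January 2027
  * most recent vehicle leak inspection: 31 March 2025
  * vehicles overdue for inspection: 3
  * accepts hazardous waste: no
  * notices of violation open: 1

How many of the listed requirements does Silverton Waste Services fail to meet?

1. vehicles overdue for inspection 3 > 1 → not met
2. condition 'operates a transfer station' holds; spill-response drill 34 days ago vs limit 30 → not met
3. vehicle leak inspection 811 days ago vs limit 730 → not met
4. condition 'transports medical waste' holds; landfill permit verification 142 days ago vs limit 120 → not met
5. notices of violation open 1 > 0 → not met
6. driver safety training 800 days ago vs limit 730 → not met
7. route audit 34 days ago vs limit 30 → not met
8. condition 'accepts hazardous waste' does not hold → requirement n/a → met
9. customer complaint log absent → not met
10. drivers with hazwaste endorsement 1 < 2 → not met
11. certified spill responders 1 < 3 → not met
Not met: 10 of 11

10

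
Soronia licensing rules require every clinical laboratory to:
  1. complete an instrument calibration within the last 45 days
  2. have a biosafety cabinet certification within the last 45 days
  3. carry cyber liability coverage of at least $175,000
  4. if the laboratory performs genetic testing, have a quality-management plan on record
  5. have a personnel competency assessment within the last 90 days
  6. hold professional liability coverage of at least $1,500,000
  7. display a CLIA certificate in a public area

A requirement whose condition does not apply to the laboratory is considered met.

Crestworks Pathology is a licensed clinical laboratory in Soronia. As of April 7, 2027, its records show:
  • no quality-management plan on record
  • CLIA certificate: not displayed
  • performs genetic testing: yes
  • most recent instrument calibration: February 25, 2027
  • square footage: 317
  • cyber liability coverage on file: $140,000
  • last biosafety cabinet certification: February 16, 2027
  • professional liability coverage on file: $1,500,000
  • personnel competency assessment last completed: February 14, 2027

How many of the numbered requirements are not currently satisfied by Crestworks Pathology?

4

1. instrument calibration 41 days ago vs limit 45 → met
2. biosafety cabinet certification 50 days ago vs limit 45 → not met
3. cyber liability coverage $140,000 < $175,000 → not met
4. condition 'performs genetic testing' holds; quality-management plan absent → not met
5. personnel competency assessment 52 days ago vs limit 90 → met
6. professional liability coverage $1,500,000 ≥ $1,500,000 → met
7. CLIA certificate absent → not met
Not met: 4 of 7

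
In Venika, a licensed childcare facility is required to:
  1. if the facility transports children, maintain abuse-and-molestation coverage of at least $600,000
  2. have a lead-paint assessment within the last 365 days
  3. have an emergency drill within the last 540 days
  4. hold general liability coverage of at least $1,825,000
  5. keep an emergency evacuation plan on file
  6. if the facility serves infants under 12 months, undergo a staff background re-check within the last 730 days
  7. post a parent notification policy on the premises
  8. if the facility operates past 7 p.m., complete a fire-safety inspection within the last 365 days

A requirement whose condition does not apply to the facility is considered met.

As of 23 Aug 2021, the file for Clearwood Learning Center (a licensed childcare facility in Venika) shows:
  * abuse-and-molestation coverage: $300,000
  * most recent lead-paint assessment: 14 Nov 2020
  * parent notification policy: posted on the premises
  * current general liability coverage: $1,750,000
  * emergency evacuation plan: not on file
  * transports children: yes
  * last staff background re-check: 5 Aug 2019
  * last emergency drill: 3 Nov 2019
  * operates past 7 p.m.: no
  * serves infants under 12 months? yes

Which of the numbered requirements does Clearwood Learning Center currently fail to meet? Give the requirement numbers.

1, 3, 4, 5, 6

1. condition 'transports children' holds; abuse-and-molestation coverage $300,000 < $600,000 → not met
2. lead-paint assessment 282 days ago vs limit 365 → met
3. emergency drill 659 days ago vs limit 540 → not met
4. general liability coverage $1,750,000 < $1,825,000 → not met
5. emergency evacuation plan absent → not met
6. condition 'serves infants under 12 months' holds; staff background re-check 749 days ago vs limit 730 → not met
7. parent notification policy present → met
8. condition 'operates past 7 p.m.' does not hold → requirement n/a → met
Not met: 1, 3, 4, 5, 6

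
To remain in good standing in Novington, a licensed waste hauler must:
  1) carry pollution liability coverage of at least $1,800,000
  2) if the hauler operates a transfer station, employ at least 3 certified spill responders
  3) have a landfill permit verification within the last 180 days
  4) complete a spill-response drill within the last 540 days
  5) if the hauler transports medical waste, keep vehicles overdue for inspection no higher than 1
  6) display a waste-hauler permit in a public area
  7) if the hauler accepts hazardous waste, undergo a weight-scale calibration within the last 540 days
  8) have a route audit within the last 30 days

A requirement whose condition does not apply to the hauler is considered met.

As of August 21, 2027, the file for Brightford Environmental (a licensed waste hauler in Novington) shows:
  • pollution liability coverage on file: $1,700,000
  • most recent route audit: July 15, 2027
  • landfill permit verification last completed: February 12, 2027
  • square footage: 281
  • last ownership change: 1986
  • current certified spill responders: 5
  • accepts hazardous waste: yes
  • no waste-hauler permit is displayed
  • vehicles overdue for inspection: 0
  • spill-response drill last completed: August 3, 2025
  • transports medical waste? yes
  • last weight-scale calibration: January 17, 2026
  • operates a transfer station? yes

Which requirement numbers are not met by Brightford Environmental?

1. pollution liability coverage $1,700,000 < $1,800,000 → not met
2. condition 'operates a transfer station' holds; certified spill responders 5 ≥ 3 → met
3. landfill permit verification 190 days ago vs limit 180 → not met
4. spill-response drill 748 days ago vs limit 540 → not met
5. condition 'transports medical waste' holds; vehicles overdue for inspection 0 ≤ 1 → met
6. waste-hauler permit absent → not met
7. condition 'accepts hazardous waste' holds; weight-scale calibration 581 days ago vs limit 540 → not met
8. route audit 37 days ago vs limit 30 → not met
Not met: 1, 3, 4, 6, 7, 8

1, 3, 4, 6, 7, 8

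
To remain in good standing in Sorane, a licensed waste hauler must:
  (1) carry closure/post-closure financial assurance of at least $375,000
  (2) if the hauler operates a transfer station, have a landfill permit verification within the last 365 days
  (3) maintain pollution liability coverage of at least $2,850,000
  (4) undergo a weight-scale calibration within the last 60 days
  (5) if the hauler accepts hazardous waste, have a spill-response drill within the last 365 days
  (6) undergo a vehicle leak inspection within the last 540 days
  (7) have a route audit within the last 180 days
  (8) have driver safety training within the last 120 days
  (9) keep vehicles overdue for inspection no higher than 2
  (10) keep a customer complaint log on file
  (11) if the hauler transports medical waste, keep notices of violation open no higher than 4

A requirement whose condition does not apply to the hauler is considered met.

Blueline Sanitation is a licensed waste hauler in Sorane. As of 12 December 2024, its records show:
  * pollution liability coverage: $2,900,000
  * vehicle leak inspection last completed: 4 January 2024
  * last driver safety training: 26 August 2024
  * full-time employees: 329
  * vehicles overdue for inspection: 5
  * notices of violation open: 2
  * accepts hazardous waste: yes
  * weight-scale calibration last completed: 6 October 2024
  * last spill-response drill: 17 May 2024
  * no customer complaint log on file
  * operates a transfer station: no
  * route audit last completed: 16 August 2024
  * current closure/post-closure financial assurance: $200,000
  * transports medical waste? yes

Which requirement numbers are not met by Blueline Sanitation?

1. closure/post-closure financial assurance $200,000 < $375,000 → not met
2. condition 'operates a transfer station' does not hold → requirement n/a → met
3. pollution liability coverage $2,900,000 ≥ $2,850,000 → met
4. weight-scale calibration 67 days ago vs limit 60 → not met
5. condition 'accepts hazardous waste' holds; spill-response drill 209 days ago vs limit 365 → met
6. vehicle leak inspection 343 days ago vs limit 540 → met
7. route audit 118 days ago vs limit 180 → met
8. driver safety training 108 days ago vs limit 120 → met
9. vehicles overdue for inspection 5 > 2 → not met
10. customer complaint log absent → not met
11. condition 'transports medical waste' holds; notices of violation open 2 ≤ 4 → met
Not met: 1, 4, 9, 10

1, 4, 9, 10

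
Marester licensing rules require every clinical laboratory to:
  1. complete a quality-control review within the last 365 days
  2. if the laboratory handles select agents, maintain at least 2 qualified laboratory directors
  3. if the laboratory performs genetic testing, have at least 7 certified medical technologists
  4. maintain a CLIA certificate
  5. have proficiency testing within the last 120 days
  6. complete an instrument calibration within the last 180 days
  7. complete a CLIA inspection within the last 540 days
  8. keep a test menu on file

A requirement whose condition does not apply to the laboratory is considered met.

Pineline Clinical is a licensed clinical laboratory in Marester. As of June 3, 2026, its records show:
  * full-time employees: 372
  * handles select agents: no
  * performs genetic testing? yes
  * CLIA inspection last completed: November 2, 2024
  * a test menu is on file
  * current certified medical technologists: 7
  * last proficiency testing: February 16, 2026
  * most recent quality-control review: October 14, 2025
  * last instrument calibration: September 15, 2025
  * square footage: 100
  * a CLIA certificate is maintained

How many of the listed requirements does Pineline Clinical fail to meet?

1. quality-control review 232 days ago vs limit 365 → met
2. condition 'handles select agents' does not hold → requirement n/a → met
3. condition 'performs genetic testing' holds; certified medical technologists 7 ≥ 7 → met
4. CLIA certificate present → met
5. proficiency testing 107 days ago vs limit 120 → met
6. instrument calibration 261 days ago vs limit 180 → not met
7. CLIA inspection 578 days ago vs limit 540 → not met
8. test menu present → met
Not met: 2 of 8

2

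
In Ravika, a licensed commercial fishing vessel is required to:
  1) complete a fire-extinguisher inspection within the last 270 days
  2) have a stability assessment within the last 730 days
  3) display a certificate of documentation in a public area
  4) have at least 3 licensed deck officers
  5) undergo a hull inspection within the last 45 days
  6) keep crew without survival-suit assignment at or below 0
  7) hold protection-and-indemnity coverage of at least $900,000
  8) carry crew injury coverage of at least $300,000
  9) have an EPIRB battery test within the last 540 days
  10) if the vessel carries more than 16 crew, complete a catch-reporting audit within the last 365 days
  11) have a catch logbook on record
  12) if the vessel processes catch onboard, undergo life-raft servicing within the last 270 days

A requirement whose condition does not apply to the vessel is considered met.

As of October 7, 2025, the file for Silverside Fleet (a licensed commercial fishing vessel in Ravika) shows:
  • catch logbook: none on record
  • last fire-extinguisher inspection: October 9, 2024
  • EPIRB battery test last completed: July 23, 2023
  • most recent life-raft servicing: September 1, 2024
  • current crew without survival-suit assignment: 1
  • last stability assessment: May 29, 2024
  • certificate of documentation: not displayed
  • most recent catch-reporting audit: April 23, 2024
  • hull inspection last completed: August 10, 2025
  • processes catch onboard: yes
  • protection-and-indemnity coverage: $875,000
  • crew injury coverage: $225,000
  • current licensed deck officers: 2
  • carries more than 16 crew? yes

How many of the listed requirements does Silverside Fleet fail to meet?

11

1. fire-extinguisher inspection 363 days ago vs limit 270 → not met
2. stability assessment 496 days ago vs limit 730 → met
3. certificate of documentation absent → not met
4. licensed deck officers 2 < 3 → not met
5. hull inspection 58 days ago vs limit 45 → not met
6. crew without survival-suit assignment 1 > 0 → not met
7. protection-and-indemnity coverage $875,000 < $900,000 → not met
8. crew injury coverage $225,000 < $300,000 → not met
9. EPIRB battery test 807 days ago vs limit 540 → not met
10. condition 'carries more than 16 crew' holds; catch-reporting audit 532 days ago vs limit 365 → not met
11. catch logbook absent → not met
12. condition 'processes catch onboard' holds; life-raft servicing 401 days ago vs limit 270 → not met
Not met: 11 of 12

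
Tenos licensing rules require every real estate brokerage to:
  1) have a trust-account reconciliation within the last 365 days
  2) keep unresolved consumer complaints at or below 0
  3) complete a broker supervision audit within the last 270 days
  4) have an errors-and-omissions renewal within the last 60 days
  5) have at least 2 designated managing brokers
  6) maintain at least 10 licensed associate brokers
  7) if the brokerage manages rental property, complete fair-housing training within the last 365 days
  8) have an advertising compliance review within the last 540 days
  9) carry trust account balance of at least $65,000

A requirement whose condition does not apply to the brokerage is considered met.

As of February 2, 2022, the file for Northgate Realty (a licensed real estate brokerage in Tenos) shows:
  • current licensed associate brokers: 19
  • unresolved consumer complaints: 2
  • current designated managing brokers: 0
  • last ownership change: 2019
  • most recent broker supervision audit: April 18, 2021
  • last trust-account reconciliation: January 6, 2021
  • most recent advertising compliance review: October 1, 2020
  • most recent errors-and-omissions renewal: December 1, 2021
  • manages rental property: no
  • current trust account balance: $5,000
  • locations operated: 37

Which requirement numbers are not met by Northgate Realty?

1, 2, 3, 4, 5, 9

1. trust-account reconciliation 392 days ago vs limit 365 → not met
2. unresolved consumer complaints 2 > 0 → not met
3. broker supervision audit 290 days ago vs limit 270 → not met
4. errors-and-omissions renewal 63 days ago vs limit 60 → not met
5. designated managing brokers 0 < 2 → not met
6. licensed associate brokers 19 ≥ 10 → met
7. condition 'manages rental property' does not hold → requirement n/a → met
8. advertising compliance review 489 days ago vs limit 540 → met
9. trust account balance $5,000 < $65,000 → not met
Not met: 1, 2, 3, 4, 5, 9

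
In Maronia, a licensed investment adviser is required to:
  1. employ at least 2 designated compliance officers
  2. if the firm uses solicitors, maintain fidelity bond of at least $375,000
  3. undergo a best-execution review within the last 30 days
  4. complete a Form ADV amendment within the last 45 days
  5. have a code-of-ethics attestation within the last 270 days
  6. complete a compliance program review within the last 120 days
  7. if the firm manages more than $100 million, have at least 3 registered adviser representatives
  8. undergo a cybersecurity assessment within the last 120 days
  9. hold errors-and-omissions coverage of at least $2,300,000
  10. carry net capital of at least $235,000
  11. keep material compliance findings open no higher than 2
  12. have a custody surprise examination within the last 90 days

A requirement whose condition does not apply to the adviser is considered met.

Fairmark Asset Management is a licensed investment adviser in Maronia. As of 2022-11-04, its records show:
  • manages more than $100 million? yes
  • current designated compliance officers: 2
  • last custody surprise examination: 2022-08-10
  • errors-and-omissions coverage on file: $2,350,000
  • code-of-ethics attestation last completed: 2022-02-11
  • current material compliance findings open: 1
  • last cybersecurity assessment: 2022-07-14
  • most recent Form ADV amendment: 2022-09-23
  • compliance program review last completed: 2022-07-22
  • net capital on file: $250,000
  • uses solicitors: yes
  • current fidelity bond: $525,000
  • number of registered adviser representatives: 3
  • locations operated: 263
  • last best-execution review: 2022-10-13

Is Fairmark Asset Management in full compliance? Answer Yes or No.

1. designated compliance officers 2 ≥ 2 → met
2. condition 'uses solicitors' holds; fidelity bond $525,000 ≥ $375,000 → met
3. best-execution review 22 days ago vs limit 30 → met
4. Form ADV amendment 42 days ago vs limit 45 → met
5. code-of-ethics attestation 266 days ago vs limit 270 → met
6. compliance program review 105 days ago vs limit 120 → met
7. condition 'manages more than $100 million' holds; registered adviser representatives 3 ≥ 3 → met
8. cybersecurity assessment 113 days ago vs limit 120 → met
9. errors-and-omissions coverage $2,350,000 ≥ $2,300,000 → met
10. net capital $250,000 ≥ $235,000 → met
11. material compliance findings open 1 ≤ 2 → met
12. custody surprise examination 86 days ago vs limit 90 → met
All met.

Yes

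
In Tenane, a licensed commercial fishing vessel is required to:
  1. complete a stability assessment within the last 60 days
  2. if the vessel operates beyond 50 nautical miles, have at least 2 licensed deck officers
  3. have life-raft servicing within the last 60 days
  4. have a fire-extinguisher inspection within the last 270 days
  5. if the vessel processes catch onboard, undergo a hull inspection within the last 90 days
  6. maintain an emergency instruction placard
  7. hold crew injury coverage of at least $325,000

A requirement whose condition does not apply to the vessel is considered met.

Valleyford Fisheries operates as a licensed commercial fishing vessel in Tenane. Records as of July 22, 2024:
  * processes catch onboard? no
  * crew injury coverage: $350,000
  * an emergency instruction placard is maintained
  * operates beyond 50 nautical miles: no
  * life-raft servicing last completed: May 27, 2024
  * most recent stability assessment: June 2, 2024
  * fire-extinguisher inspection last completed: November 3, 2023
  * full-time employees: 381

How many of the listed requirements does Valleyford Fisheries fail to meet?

0

1. stability assessment 50 days ago vs limit 60 → met
2. condition 'operates beyond 50 nautical miles' does not hold → requirement n/a → met
3. life-raft servicing 56 days ago vs limit 60 → met
4. fire-extinguisher inspection 262 days ago vs limit 270 → met
5. condition 'processes catch onboard' does not hold → requirement n/a → met
6. emergency instruction placard present → met
7. crew injury coverage $350,000 ≥ $325,000 → met
Not met: 0 of 7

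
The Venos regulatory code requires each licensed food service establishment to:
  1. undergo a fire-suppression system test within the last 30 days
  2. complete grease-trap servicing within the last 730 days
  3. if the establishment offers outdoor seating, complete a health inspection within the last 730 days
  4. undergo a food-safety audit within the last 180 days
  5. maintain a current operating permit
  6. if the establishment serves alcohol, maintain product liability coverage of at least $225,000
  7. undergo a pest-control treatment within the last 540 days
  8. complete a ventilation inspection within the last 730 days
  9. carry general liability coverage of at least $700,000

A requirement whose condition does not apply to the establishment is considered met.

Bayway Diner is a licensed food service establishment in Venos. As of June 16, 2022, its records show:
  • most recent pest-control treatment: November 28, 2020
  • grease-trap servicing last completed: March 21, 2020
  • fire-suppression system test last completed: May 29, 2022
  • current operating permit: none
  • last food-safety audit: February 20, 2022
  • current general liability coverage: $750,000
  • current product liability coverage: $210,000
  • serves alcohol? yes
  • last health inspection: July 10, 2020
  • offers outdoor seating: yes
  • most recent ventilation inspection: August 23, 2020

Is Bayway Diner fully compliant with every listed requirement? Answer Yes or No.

1. fire-suppression system test 18 days ago vs limit 30 → met
2. grease-trap servicing 817 days ago vs limit 730 → not met
3. condition 'offers outdoor seating' holds; health inspection 706 days ago vs limit 730 → met
4. food-safety audit 116 days ago vs limit 180 → met
5. current operating permit absent → not met
6. condition 'serves alcohol' holds; product liability coverage $210,000 < $225,000 → not met
7. pest-control treatment 565 days ago vs limit 540 → not met
8. ventilation inspection 662 days ago vs limit 730 → met
9. general liability coverage $750,000 ≥ $700,000 → met
Not met: 2, 5, 6, 7

No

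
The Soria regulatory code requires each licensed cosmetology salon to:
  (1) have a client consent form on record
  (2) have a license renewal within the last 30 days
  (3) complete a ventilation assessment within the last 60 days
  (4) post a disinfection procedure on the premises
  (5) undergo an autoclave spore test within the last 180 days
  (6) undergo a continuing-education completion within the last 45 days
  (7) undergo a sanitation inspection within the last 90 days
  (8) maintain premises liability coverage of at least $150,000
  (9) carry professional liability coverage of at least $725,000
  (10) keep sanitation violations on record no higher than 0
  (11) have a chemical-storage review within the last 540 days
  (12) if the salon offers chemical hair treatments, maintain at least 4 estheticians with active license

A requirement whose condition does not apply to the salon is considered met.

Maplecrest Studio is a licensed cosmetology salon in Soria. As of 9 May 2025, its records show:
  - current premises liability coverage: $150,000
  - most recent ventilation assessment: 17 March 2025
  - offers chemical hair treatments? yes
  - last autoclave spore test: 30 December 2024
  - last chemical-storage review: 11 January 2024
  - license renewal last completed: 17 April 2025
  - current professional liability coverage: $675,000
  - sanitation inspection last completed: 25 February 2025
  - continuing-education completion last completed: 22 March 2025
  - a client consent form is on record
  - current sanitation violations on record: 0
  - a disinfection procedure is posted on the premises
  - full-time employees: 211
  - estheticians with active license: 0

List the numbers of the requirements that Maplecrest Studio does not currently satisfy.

1. client consent form present → met
2. license renewal 22 days ago vs limit 30 → met
3. ventilation assessment 53 days ago vs limit 60 → met
4. disinfection procedure present → met
5. autoclave spore test 130 days ago vs limit 180 → met
6. continuing-education completion 48 days ago vs limit 45 → not met
7. sanitation inspection 73 days ago vs limit 90 → met
8. premises liability coverage $150,000 ≥ $150,000 → met
9. professional liability coverage $675,000 < $725,000 → not met
10. sanitation violations on record 0 ≤ 0 → met
11. chemical-storage review 484 days ago vs limit 540 → met
12. condition 'offers chemical hair treatments' holds; estheticians with active license 0 < 4 → not met
Not met: 6, 9, 12

6, 9, 12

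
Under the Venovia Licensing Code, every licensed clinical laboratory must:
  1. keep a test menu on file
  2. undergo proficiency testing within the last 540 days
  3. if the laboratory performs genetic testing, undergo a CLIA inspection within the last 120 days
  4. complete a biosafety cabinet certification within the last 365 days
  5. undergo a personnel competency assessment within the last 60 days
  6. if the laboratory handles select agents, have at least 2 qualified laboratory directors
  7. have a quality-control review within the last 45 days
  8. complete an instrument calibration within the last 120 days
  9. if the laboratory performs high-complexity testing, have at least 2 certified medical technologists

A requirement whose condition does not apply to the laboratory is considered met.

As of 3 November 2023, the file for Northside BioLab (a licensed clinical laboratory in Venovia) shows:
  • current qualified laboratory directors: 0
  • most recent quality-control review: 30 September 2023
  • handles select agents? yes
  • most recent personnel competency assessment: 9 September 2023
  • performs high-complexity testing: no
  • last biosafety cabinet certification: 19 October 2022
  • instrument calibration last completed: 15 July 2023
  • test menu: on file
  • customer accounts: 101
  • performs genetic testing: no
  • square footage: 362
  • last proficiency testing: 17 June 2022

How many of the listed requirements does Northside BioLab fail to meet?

2

1. test menu present → met
2. proficiency testing 504 days ago vs limit 540 → met
3. condition 'performs genetic testing' does not hold → requirement n/a → met
4. biosafety cabinet certification 380 days ago vs limit 365 → not met
5. personnel competency assessment 55 days ago vs limit 60 → met
6. condition 'handles select agents' holds; qualified laboratory directors 0 < 2 → not met
7. quality-control review 34 days ago vs limit 45 → met
8. instrument calibration 111 days ago vs limit 120 → met
9. condition 'performs high-complexity testing' does not hold → requirement n/a → met
Not met: 2 of 9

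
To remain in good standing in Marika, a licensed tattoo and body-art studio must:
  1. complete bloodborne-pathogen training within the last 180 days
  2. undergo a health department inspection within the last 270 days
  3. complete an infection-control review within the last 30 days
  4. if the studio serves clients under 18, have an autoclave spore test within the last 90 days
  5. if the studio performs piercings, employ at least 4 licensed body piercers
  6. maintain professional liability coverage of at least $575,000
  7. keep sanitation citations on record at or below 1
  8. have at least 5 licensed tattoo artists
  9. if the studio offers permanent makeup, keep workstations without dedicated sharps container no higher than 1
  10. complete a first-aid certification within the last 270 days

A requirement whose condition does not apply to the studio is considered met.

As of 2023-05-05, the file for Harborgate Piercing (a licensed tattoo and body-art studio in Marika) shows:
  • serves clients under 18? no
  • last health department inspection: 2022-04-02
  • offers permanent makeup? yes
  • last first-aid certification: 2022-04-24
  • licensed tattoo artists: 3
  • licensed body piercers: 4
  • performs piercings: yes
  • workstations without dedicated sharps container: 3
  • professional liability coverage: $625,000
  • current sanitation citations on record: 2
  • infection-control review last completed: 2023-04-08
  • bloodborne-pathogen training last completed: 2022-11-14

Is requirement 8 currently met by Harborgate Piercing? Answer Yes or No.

No

8. licensed tattoo artists 3 < 5 → not met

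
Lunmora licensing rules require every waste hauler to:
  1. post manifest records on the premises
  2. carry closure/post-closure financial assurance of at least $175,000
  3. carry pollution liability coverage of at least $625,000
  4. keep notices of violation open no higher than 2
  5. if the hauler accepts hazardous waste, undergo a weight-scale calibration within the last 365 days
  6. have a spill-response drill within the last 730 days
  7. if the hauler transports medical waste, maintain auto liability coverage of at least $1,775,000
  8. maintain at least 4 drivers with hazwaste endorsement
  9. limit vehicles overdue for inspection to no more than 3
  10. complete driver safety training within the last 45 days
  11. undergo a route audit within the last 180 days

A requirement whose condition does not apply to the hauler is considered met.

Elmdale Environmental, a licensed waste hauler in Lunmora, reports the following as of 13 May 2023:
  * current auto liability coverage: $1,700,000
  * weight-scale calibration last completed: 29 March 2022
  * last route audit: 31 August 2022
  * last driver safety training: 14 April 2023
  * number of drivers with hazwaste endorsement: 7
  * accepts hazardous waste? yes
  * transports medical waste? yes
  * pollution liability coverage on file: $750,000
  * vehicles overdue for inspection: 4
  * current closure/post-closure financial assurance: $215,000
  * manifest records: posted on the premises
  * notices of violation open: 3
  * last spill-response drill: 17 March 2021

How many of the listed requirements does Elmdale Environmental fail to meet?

1. manifest records present → met
2. closure/post-closure financial assurance $215,000 ≥ $175,000 → met
3. pollution liability coverage $750,000 ≥ $625,000 → met
4. notices of violation open 3 > 2 → not met
5. condition 'accepts hazardous waste' holds; weight-scale calibration 410 days ago vs limit 365 → not met
6. spill-response drill 787 days ago vs limit 730 → not met
7. condition 'transports medical waste' holds; auto liability coverage $1,700,000 < $1,775,000 → not met
8. drivers with hazwaste endorsement 7 ≥ 4 → met
9. vehicles overdue for inspection 4 > 3 → not met
10. driver safety training 29 days ago vs limit 45 → met
11. route audit 255 days ago vs limit 180 → not met
Not met: 6 of 11

6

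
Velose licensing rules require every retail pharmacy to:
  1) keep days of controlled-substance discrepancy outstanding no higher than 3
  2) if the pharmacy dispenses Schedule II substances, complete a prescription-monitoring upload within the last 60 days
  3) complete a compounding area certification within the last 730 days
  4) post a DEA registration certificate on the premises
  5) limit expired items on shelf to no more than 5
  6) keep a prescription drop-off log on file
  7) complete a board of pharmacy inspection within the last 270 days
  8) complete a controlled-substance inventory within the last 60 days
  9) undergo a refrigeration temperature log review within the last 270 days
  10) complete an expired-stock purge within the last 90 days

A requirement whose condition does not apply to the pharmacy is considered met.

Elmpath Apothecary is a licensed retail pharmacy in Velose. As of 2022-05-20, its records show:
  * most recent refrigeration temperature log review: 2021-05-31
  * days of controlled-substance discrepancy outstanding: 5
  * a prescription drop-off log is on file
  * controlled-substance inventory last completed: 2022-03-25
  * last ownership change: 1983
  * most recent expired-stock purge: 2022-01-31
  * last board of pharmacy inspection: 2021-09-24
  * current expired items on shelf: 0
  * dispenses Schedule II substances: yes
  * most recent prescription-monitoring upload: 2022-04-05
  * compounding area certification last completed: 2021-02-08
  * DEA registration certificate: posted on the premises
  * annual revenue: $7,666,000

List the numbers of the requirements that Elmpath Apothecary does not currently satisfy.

1, 9, 10

1. days of controlled-substance discrepancy outstanding 5 > 3 → not met
2. condition 'dispenses Schedule II substances' holds; prescription-monitoring upload 45 days ago vs limit 60 → met
3. compounding area certification 466 days ago vs limit 730 → met
4. DEA registration certificate present → met
5. expired items on shelf 0 ≤ 5 → met
6. prescription drop-off log present → met
7. board of pharmacy inspection 238 days ago vs limit 270 → met
8. controlled-substance inventory 56 days ago vs limit 60 → met
9. refrigeration temperature log review 354 days ago vs limit 270 → not met
10. expired-stock purge 109 days ago vs limit 90 → not met
Not met: 1, 9, 10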